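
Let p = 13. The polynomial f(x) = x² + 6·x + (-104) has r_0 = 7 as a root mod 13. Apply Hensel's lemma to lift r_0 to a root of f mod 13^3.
r_2 = 2061 (mod 2197)

Hensel: r_{i+1} = r_i − f(r_i)·(f′(r_i))^{-1} mod 13^{i+2}, f′(x) = 2x + 6. Iterate:
  r_0 = 7 (mod 13)
  r_1 = 33 (mod 169)
  r_2 = 2061 (mod 2197)
Final: r = 2061 satisfies f(r) ≡ 0 mod 13^3.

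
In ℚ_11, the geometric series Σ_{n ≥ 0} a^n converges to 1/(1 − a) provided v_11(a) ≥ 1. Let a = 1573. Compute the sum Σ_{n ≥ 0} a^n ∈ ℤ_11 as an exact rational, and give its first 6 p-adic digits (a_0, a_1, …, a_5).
Σ a^n = 1/(1 − a) = -1/1572;  first 6 digits = (1, 0, 2, 1, 4, 4)

v_11(a) = 2 ≥ 1, so the series converges in ℤ_11 to 1/(1 − a) = 1/(1 − 1573) = -1/1572. Expand this rational in ℤ_11: compute digits iteratively via d_i = x_i mod 11, x_{i+1} = (x_i − d_i)/11. The first 6 digits are (1, 0, 2, 1, 4, 4).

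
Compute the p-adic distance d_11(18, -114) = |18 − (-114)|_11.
d_11(18, -114) = 1/11

Step 1 — x − y = 18 − (-114) = 132. Step 2 — v_11(132) = 1 (factor: 132 = (11^1 · 12); the sign does not affect v_p). Step 3 — |x − y|_11 = 11^{-1} = 1/11.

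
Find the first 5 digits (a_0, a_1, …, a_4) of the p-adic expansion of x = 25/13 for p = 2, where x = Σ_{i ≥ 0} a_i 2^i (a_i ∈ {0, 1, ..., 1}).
(a_0, …, a_4) = (1, 0, 1, 1, 1)

v_2(25/13) = 0 (numerator and denominator both coprime to 2), so x ∈ ℤ_2^×. Compute digits iteratively via a_i = x_i mod 2, x_{i+1} = (x_i − a_i)/2, with x_0 = x:
  x_0 = 25/13;  a_0 = 1;  x_1 = (x_0 − 1)/2 = 6/13
  x_1 = 6/13;  a_1 = 0;  x_2 = (x_1 − 0)/2 = 3/13
  x_2 = 3/13;  a_2 = 1;  x_3 = (x_2 − 1)/2 = -5/13
  x_3 = -5/13;  a_3 = 1;  x_4 = (x_3 − 1)/2 = -9/13
  x_4 = -9/13;  a_4 = 1;  x_5 = (x_4 − 1)/2 = -11/13
Digits: (1, 0, 1, 1, 1).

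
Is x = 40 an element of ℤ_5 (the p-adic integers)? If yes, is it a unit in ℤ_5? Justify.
x ∈ ℤ_5 but not a unit; v_5(x) = 1 > 0

ℤ_5 = {x ∈ ℚ_5 : v_5(x) ≥ 0} and ℤ_5^× = {x ∈ ℤ_5 : v_5(x) = 0}. Here v_5(40) = v_5(num) − v_5(den) = 1; compare against these criteria.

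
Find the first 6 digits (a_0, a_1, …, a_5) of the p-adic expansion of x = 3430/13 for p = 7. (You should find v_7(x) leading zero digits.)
(a_0, …, a_5) = (0, 0, 0, 4, 6, 5)

v_7(3430/13) = 3, so a_0 = ... = a_2 = 0. Factor out: x = 7^3 · u with u = 10/13 a unit in ℤ_7. Expand u iteratively via a_{v+i} = u_i mod 7, u_{i+1} = (u_i − a_{v+i})/7:
  u_0 = 10/13;  a_3 = 4;  u_1 = (u_0 − 4)/7 = -6/13
  u_1 = -6/13;  a_4 = 6;  u_2 = (u_1 − 6)/7 = -12/13
  u_2 = -12/13;  a_5 = 5;  u_3 = (u_2 − 5)/7 = -11/13
Digits: (0, 0, 0, 4, 6, 5).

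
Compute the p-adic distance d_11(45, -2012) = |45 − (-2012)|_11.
d_11(45, -2012) = 1/121

Step 1 — x − y = 45 − (-2012) = 2057. Step 2 — v_11(2057) = 2 (factor: 2057 = (11^2 · 17); the sign does not affect v_p). Step 3 — |x − y|_11 = 11^{-2} = 1/121.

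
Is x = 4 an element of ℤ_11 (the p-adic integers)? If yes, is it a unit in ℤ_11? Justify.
x ∈ ℤ_11^× (unit); v_11(x) = 0

ℤ_11 = {x ∈ ℚ_11 : v_11(x) ≥ 0} and ℤ_11^× = {x ∈ ℤ_11 : v_11(x) = 0}. Here v_11(4) = v_11(num) − v_11(den) = 0; compare against these criteria.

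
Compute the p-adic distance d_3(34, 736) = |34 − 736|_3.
d_3(34, 736) = 1/27

Step 1 — x − y = 34 − 736 = -702. Step 2 — v_3(-702) = 3 (factor: -702 = −(3^3 · 26); the sign does not affect v_p). Step 3 — |x − y|_3 = 3^{-3} = 1/27.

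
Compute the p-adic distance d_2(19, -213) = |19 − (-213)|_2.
d_2(19, -213) = 1/8

Step 1 — x − y = 19 − (-213) = 232. Step 2 — v_2(232) = 3 (factor: 232 = (2^3 · 29); the sign does not affect v_p). Step 3 — |x − y|_2 = 2^{-3} = 1/8.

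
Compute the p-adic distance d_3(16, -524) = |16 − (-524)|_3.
d_3(16, -524) = 1/27

Step 1 — x − y = 16 − (-524) = 540. Step 2 — v_3(540) = 3 (factor: 540 = (3^3 · 20); the sign does not affect v_p). Step 3 — |x − y|_3 = 3^{-3} = 1/27.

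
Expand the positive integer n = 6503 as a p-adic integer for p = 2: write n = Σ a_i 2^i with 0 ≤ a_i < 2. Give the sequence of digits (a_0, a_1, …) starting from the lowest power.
(a_0, a_1, …) = (1, 1, 1, 0, 0, 1, 1, 0, 1, 0, 0, 1, 1)

Repeated division by 2 gives the digits low-to-high: 6503 = 1 + 1·2^1 + 1·2^2 + 1·2^5 + 1·2^6 + 1·2^8 + 1·2^11 + 1·2^12. Digit sequence: (1, 1, 1, 0, 0, 1, 1, 0, 1, 0, 0, 1, 1).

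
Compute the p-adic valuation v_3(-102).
v_3(-102) = 1

v_3(n) is the largest exponent k such that 3^k divides n. Factor out: -102 = -3^1 · 34. (Sign doesn't affect v_p.) So v_3(-102) = 1.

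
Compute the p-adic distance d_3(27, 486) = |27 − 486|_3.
d_3(27, 486) = 1/27

Step 1 — x − y = 27 − 486 = -459. Step 2 — v_3(-459) = 3 (factor: -459 = −(3^3 · 17); the sign does not affect v_p). Step 3 — |x − y|_3 = 3^{-3} = 1/27.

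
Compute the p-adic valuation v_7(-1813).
v_7(-1813) = 2

v_7(n) is the largest exponent k such that 7^k divides n. Factor out: -1813 = -7^2 · 37. (Sign doesn't affect v_p.) So v_7(-1813) = 2.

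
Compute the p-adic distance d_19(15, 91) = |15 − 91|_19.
d_19(15, 91) = 1/19

Step 1 — x − y = 15 − 91 = -76. Step 2 — v_19(-76) = 1 (factor: -76 = −(19^1 · 4); the sign does not affect v_p). Step 3 — |x − y|_19 = 19^{-1} = 1/19.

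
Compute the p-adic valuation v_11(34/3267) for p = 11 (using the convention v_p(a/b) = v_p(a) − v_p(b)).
v_11(34/3267) = -2

Factor powers of 11 from the numerator and denominator of the reduced fraction: 34 = 11^0 · 34 and 3267 = 11^2 · 27. Apply v_p(a/b) = v_p(a) − v_p(b): v_11(34/3267) = 0 − 2 = -2.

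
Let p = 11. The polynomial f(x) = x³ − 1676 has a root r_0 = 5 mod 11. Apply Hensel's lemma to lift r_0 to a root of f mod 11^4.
r_3 = 13205 (mod 14641)

Hensel: r_{i+1} = r_i − f(r_i)/f′(r_i) mod 11^{i+2}, where f′(x) = 3x². Iterate:
  r_0 = 5 (mod 11)
  r_1 = 16 (mod 121)
  r_2 = 1226 (mod 1331)
  r_3 = 13205 (mod 14641)
Final: r = 13205 with f(r) ≡ 0 mod 11^4.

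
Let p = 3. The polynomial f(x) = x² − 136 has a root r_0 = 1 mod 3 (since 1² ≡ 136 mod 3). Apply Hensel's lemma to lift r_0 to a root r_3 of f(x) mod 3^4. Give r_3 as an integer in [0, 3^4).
r_3 = 28 (mod 81)

Hensel's recurrence: r_{i+1} = r_i − f(r_i)·(f′(r_i))^{-1} mod 3^{i+2}, with f′(x) = 2x. Iterate:
  r_0 = 1 (mod 3)
  r_1 = 1 (mod 9)
  r_2 = 1 (mod 27)
  r_3 = 28 (mod 81)
Final: r_3 = 28, and one checks f(r_3) ≡ 0 mod 3^4.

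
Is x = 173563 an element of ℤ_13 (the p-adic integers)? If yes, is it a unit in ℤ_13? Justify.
x ∈ ℤ_13 but not a unit; v_13(x) = 3 > 0

ℤ_13 = {x ∈ ℚ_13 : v_13(x) ≥ 0} and ℤ_13^× = {x ∈ ℤ_13 : v_13(x) = 0}. Here v_13(173563) = v_13(num) − v_13(den) = 3; compare against these criteria.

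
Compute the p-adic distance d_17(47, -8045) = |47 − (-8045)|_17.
d_17(47, -8045) = 1/289

Step 1 — x − y = 47 − (-8045) = 8092. Step 2 — v_17(8092) = 2 (factor: 8092 = (17^2 · 28); the sign does not affect v_p). Step 3 — |x − y|_17 = 17^{-2} = 1/289.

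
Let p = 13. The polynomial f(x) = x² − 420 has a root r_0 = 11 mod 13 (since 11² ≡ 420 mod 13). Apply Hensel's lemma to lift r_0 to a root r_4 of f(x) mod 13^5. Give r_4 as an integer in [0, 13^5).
r_4 = 90478 (mod 371293)

Hensel's recurrence: r_{i+1} = r_i − f(r_i)·(f′(r_i))^{-1} mod 13^{i+2}, with f′(x) = 2x. Iterate:
  r_0 = 11 (mod 13)
  r_1 = 63 (mod 169)
  r_2 = 401 (mod 2197)
  r_3 = 4795 (mod 28561)
  r_4 = 90478 (mod 371293)
Final: r_4 = 90478, and one checks f(r_4) ≡ 0 mod 13^5.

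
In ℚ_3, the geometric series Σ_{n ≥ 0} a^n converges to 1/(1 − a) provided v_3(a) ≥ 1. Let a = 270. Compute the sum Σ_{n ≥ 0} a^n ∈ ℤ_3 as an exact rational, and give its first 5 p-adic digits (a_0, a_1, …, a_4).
Σ a^n = 1/(1 − a) = -1/269;  first 5 digits = (1, 0, 0, 1, 0)

v_3(a) = 3 ≥ 1, so the series converges in ℤ_3 to 1/(1 − a) = 1/(1 − 270) = -1/269. Expand this rational in ℤ_3: compute digits iteratively via d_i = x_i mod 3, x_{i+1} = (x_i − d_i)/3. The first 5 digits are (1, 0, 0, 1, 0).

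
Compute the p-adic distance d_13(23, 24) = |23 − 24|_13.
d_13(23, 24) = 1

Step 1 — x − y = 23 − 24 = -1. Step 2 — v_13(-1) = 0 (factor: -1 = −(13^0 · 1); the sign does not affect v_p). Step 3 — |x − y|_13 = 13^{0} = 1.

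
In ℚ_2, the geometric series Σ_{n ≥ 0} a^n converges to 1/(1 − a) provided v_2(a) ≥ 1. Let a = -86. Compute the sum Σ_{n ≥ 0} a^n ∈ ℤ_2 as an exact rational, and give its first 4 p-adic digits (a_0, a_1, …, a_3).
Σ a^n = 1/(1 − a) = 1/87;  first 4 digits = (1, 1, 1, 0)

v_2(a) = 1 ≥ 1, so the series converges in ℤ_2 to 1/(1 − a) = 1/(1 − (-86)) = 1/87. Expand this rational in ℤ_2: compute digits iteratively via d_i = x_i mod 2, x_{i+1} = (x_i − d_i)/2. The first 4 digits are (1, 1, 1, 0).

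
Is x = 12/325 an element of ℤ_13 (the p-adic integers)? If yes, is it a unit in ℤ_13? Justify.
x ∉ ℤ_13 (v_13(x) = -1 < 0)

ℤ_13 = {x ∈ ℚ_13 : v_13(x) ≥ 0} and ℤ_13^× = {x ∈ ℤ_13 : v_13(x) = 0}. Here v_13(12/325) = v_13(num) − v_13(den) = -1; compare against these criteria.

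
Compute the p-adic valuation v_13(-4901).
v_13(-4901) = 2

v_13(n) is the largest exponent k such that 13^k divides n. Factor out: -4901 = -13^2 · 29. (Sign doesn't affect v_p.) So v_13(-4901) = 2.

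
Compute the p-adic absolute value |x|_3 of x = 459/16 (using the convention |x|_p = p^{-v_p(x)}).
|459/16|_3 = 1/27

Step 1 — compute v_3(x) by factoring powers of 3 out of the numerator and denominator: v_3(459/16) = 3. Step 2 — apply |x|_p = p^{-v_p(x)} = 3^{-3} = 1/27.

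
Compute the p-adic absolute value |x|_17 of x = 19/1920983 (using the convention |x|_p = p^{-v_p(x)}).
|19/1920983|_17 = 83521

Step 1 — compute v_17(x) by factoring powers of 17 out of the numerator and denominator: v_17(19/1920983) = -4. Step 2 — apply |x|_p = p^{-v_p(x)} = 17^{4} = 83521.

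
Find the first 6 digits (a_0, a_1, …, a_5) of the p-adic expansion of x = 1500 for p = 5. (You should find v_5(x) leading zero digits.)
(a_0, …, a_5) = (0, 0, 0, 2, 2, 0)

v_5(1500) = 3, so a_0 = ... = a_2 = 0. Factor out: x = 5^3 · u with u = 12 a unit in ℤ_5. Expand u iteratively via a_{v+i} = u_i mod 5, u_{i+1} = (u_i − a_{v+i})/5:
  u_0 = 12;  a_3 = 2;  u_1 = (u_0 − 2)/5 = 2
  u_1 = 2;  a_4 = 2;  u_2 = (u_1 − 2)/5 = 0
  u_2 = 0;  a_5 = 0;  u_3 = (u_2 − 0)/5 = 0
Digits: (0, 0, 0, 2, 2, 0).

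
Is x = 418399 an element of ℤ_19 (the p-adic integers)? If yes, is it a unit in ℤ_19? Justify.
x ∈ ℤ_19 but not a unit; v_19(x) = 3 > 0

ℤ_19 = {x ∈ ℚ_19 : v_19(x) ≥ 0} and ℤ_19^× = {x ∈ ℤ_19 : v_19(x) = 0}. Here v_19(418399) = v_19(num) − v_19(den) = 3; compare against these criteria.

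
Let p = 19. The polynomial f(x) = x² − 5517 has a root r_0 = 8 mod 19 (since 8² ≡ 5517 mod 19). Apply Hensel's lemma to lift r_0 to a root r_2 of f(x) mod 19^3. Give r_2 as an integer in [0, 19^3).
r_2 = 958 (mod 6859)

Hensel's recurrence: r_{i+1} = r_i − f(r_i)·(f′(r_i))^{-1} mod 19^{i+2}, with f′(x) = 2x. Iterate:
  r_0 = 8 (mod 19)
  r_1 = 236 (mod 361)
  r_2 = 958 (mod 6859)
Final: r_2 = 958, and one checks f(r_2) ≡ 0 mod 19^3.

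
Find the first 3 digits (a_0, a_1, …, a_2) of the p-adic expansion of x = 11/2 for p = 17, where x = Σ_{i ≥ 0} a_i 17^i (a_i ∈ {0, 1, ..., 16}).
(a_0, …, a_2) = (14, 8, 8)

v_17(11/2) = 0 (numerator and denominator both coprime to 17), so x ∈ ℤ_17^×. Compute digits iteratively via a_i = x_i mod 17, x_{i+1} = (x_i − a_i)/17, with x_0 = x:
  x_0 = 11/2;  a_0 = 14;  x_1 = (x_0 − 14)/17 = -1/2
  x_1 = -1/2;  a_1 = 8;  x_2 = (x_1 − 8)/17 = -1/2
  x_2 = -1/2;  a_2 = 8;  x_3 = (x_2 − 8)/17 = -1/2
Digits: (14, 8, 8).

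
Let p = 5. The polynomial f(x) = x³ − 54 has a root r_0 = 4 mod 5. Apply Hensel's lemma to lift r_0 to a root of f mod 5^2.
r_1 = 9 (mod 25)

Hensel: r_{i+1} = r_i − f(r_i)/f′(r_i) mod 5^{i+2}, where f′(x) = 3x². Iterate:
  r_0 = 4 (mod 5)
  r_1 = 9 (mod 25)
Final: r = 9 with f(r) ≡ 0 mod 5^2.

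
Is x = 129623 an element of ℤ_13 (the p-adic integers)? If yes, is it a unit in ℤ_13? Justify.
x ∈ ℤ_13 but not a unit; v_13(x) = 3 > 0

ℤ_13 = {x ∈ ℚ_13 : v_13(x) ≥ 0} and ℤ_13^× = {x ∈ ℤ_13 : v_13(x) = 0}. Here v_13(129623) = v_13(num) − v_13(den) = 3; compare against these criteria.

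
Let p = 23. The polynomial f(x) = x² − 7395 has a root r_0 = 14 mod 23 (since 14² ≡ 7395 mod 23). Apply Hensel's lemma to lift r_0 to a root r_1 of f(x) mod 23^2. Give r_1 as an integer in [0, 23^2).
r_1 = 290 (mod 529)

Hensel's recurrence: r_{i+1} = r_i − f(r_i)·(f′(r_i))^{-1} mod 23^{i+2}, with f′(x) = 2x. Iterate:
  r_0 = 14 (mod 23)
  r_1 = 290 (mod 529)
Final: r_1 = 290, and one checks f(r_1) ≡ 0 mod 23^2.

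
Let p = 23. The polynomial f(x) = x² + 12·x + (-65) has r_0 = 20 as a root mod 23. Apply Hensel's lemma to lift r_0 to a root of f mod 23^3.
r_2 = 9887 (mod 12167)

Hensel: r_{i+1} = r_i − f(r_i)·(f′(r_i))^{-1} mod 23^{i+2}, f′(x) = 2x + 12. Iterate:
  r_0 = 20 (mod 23)
  r_1 = 365 (mod 529)
  r_2 = 9887 (mod 12167)
Final: r = 9887 satisfies f(r) ≡ 0 mod 23^3.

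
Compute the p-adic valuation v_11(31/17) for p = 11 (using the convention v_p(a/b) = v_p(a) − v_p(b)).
v_11(31/17) = 0

Factor powers of 11 from the numerator and denominator of the reduced fraction: 31 = 11^0 · 31 and 17 = 11^0 · 17. Apply v_p(a/b) = v_p(a) − v_p(b): v_11(31/17) = 0 − 0 = 0.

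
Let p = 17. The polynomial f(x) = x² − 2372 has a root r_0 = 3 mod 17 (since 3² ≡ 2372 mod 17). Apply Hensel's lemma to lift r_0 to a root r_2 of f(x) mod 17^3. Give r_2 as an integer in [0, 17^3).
r_2 = 3046 (mod 4913)

Hensel's recurrence: r_{i+1} = r_i − f(r_i)·(f′(r_i))^{-1} mod 17^{i+2}, with f′(x) = 2x. Iterate:
  r_0 = 3 (mod 17)
  r_1 = 156 (mod 289)
  r_2 = 3046 (mod 4913)
Final: r_2 = 3046, and one checks f(r_2) ≡ 0 mod 17^3.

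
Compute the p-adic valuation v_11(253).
v_11(253) = 1

v_11(n) is the largest exponent k such that 11^k divides n. Factor out: 253 = 11^1 · 23. (Sign doesn't affect v_p.) So v_11(253) = 1.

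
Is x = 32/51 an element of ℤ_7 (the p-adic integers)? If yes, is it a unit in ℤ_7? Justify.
x ∈ ℤ_7^× (unit); v_7(x) = 0

ℤ_7 = {x ∈ ℚ_7 : v_7(x) ≥ 0} and ℤ_7^× = {x ∈ ℤ_7 : v_7(x) = 0}. Here v_7(32/51) = v_7(num) − v_7(den) = 0; compare against these criteria.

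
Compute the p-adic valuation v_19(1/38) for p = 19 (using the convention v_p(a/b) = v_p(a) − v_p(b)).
v_19(1/38) = -1

Factor powers of 19 from the numerator and denominator of the reduced fraction: 1 = 19^0 · 1 and 38 = 19^1 · 2. Apply v_p(a/b) = v_p(a) − v_p(b): v_19(1/38) = 0 − 1 = -1.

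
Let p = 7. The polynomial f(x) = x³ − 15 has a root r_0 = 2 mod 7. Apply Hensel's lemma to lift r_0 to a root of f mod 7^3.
r_2 = 268 (mod 343)

Hensel: r_{i+1} = r_i − f(r_i)/f′(r_i) mod 7^{i+2}, where f′(x) = 3x². Iterate:
  r_0 = 2 (mod 7)
  r_1 = 23 (mod 49)
  r_2 = 268 (mod 343)
Final: r = 268 with f(r) ≡ 0 mod 7^3.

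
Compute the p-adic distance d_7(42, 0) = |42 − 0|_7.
d_7(42, 0) = 1/7

Step 1 — x − y = 42 − 0 = 42. Step 2 — v_7(42) = 1 (factor: 42 = (7^1 · 6); the sign does not affect v_p). Step 3 — |x − y|_7 = 7^{-1} = 1/7.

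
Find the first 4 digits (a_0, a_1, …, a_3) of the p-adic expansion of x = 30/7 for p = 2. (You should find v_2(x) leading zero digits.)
(a_0, …, a_3) = (0, 1, 0, 0)

v_2(30/7) = 1, so a_0 = ... = a_0 = 0. Factor out: x = 2^1 · u with u = 15/7 a unit in ℤ_2. Expand u iteratively via a_{v+i} = u_i mod 2, u_{i+1} = (u_i − a_{v+i})/2:
  u_0 = 15/7;  a_1 = 1;  u_1 = (u_0 − 1)/2 = 4/7
  u_1 = 4/7;  a_2 = 0;  u_2 = (u_1 − 0)/2 = 2/7
  u_2 = 2/7;  a_3 = 0;  u_3 = (u_2 − 0)/2 = 1/7
Digits: (0, 1, 0, 0).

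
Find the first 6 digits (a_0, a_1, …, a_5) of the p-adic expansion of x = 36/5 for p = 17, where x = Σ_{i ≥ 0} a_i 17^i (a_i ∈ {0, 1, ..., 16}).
(a_0, …, a_5) = (14, 3, 10, 13, 6, 3)

v_17(36/5) = 0 (numerator and denominator both coprime to 17), so x ∈ ℤ_17^×. Compute digits iteratively via a_i = x_i mod 17, x_{i+1} = (x_i − a_i)/17, with x_0 = x:
  x_0 = 36/5;  a_0 = 14;  x_1 = (x_0 − 14)/17 = -2/5
  x_1 = -2/5;  a_1 = 3;  x_2 = (x_1 − 3)/17 = -1/5
  x_2 = -1/5;  a_2 = 10;  x_3 = (x_2 − 10)/17 = -3/5
  x_3 = -3/5;  a_3 = 13;  x_4 = (x_3 − 13)/17 = -4/5
  x_4 = -4/5;  a_4 = 6;  x_5 = (x_4 − 6)/17 = -2/5
  x_5 = -2/5;  a_5 = 3;  x_6 = (x_5 − 3)/17 = -1/5
Digits: (14, 3, 10, 13, 6, 3).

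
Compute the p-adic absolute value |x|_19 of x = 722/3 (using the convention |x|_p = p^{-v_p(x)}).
|722/3|_19 = 1/361

Step 1 — compute v_19(x) by factoring powers of 19 out of the numerator and denominator: v_19(722/3) = 2. Step 2 — apply |x|_p = p^{-v_p(x)} = 19^{-2} = 1/361.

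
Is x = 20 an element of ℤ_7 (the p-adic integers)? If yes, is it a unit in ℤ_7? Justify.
x ∈ ℤ_7^× (unit); v_7(x) = 0

ℤ_7 = {x ∈ ℚ_7 : v_7(x) ≥ 0} and ℤ_7^× = {x ∈ ℤ_7 : v_7(x) = 0}. Here v_7(20) = v_7(num) − v_7(den) = 0; compare against these criteria.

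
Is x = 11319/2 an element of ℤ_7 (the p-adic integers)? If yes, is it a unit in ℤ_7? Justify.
x ∈ ℤ_7 but not a unit; v_7(x) = 3 > 0

ℤ_7 = {x ∈ ℚ_7 : v_7(x) ≥ 0} and ℤ_7^× = {x ∈ ℤ_7 : v_7(x) = 0}. Here v_7(11319/2) = v_7(num) − v_7(den) = 3; compare against these criteria.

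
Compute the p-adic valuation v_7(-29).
v_7(-29) = 0

v_7(n) is the largest exponent k such that 7^k divides n. Factor out: -29 = -7^0 · 29. (Sign doesn't affect v_p.) So v_7(-29) = 0.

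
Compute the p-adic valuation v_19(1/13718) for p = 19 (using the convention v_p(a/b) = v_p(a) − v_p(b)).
v_19(1/13718) = -3

Factor powers of 19 from the numerator and denominator of the reduced fraction: 1 = 19^0 · 1 and 13718 = 19^3 · 2. Apply v_p(a/b) = v_p(a) − v_p(b): v_19(1/13718) = 0 − 3 = -3.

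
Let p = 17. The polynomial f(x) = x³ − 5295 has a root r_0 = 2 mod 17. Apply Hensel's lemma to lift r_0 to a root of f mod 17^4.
r_3 = 12990 (mod 83521)

Hensel: r_{i+1} = r_i − f(r_i)/f′(r_i) mod 17^{i+2}, where f′(x) = 3x². Iterate:
  r_0 = 2 (mod 17)
  r_1 = 274 (mod 289)
  r_2 = 3164 (mod 4913)
  r_3 = 12990 (mod 83521)
Final: r = 12990 with f(r) ≡ 0 mod 17^4.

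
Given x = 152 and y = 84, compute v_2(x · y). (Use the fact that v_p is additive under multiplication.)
v_2(12768) = 5

v_p(x) = 3 (factor: 152 = 2^3 · 19); v_p(y) = 2 (factor: 84 = 2^2 · 21). Additivity: v_p(xy) = v_p(x) + v_p(y) = 3 + 2 = 5. (Direct check: xy = 12768 = 2^5 · (399).)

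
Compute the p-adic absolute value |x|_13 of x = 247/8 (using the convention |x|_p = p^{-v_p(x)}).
|247/8|_13 = 1/13

Step 1 — compute v_13(x) by factoring powers of 13 out of the numerator and denominator: v_13(247/8) = 1. Step 2 — apply |x|_p = p^{-v_p(x)} = 13^{-1} = 1/13.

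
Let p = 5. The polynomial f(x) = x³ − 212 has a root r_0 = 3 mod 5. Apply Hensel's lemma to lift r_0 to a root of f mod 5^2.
r_1 = 8 (mod 25)

Hensel: r_{i+1} = r_i − f(r_i)/f′(r_i) mod 5^{i+2}, where f′(x) = 3x². Iterate:
  r_0 = 3 (mod 5)
  r_1 = 8 (mod 25)
Final: r = 8 with f(r) ≡ 0 mod 5^2.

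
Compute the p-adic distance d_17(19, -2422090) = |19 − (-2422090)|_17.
d_17(19, -2422090) = 1/83521

Step 1 — x − y = 19 − (-2422090) = 2422109. Step 2 — v_17(2422109) = 4 (factor: 2422109 = (17^4 · 29); the sign does not affect v_p). Step 3 — |x − y|_17 = 17^{-4} = 1/83521.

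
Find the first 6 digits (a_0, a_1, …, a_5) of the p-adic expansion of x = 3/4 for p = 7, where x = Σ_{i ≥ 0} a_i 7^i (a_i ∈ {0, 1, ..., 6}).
(a_0, …, a_5) = (6, 1, 5, 1, 5, 1)

v_7(3/4) = 0 (numerator and denominator both coprime to 7), so x ∈ ℤ_7^×. Compute digits iteratively via a_i = x_i mod 7, x_{i+1} = (x_i − a_i)/7, with x_0 = x:
  x_0 = 3/4;  a_0 = 6;  x_1 = (x_0 − 6)/7 = -3/4
  x_1 = -3/4;  a_1 = 1;  x_2 = (x_1 − 1)/7 = -1/4
  x_2 = -1/4;  a_2 = 5;  x_3 = (x_2 − 5)/7 = -3/4
  x_3 = -3/4;  a_3 = 1;  x_4 = (x_3 − 1)/7 = -1/4
  x_4 = -1/4;  a_4 = 5;  x_5 = (x_4 − 5)/7 = -3/4
  x_5 = -3/4;  a_5 = 1;  x_6 = (x_5 − 1)/7 = -1/4
Digits: (6, 1, 5, 1, 5, 1).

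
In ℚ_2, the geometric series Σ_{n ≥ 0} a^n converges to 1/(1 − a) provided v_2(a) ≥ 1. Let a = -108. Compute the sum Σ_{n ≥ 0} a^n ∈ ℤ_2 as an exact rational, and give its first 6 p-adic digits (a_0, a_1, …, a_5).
Σ a^n = 1/(1 − a) = 1/109;  first 6 digits = (1, 0, 1, 0, 0, 1)

v_2(a) = 2 ≥ 1, so the series converges in ℤ_2 to 1/(1 − a) = 1/(1 − (-108)) = 1/109. Expand this rational in ℤ_2: compute digits iteratively via d_i = x_i mod 2, x_{i+1} = (x_i − d_i)/2. The first 6 digits are (1, 0, 1, 0, 0, 1).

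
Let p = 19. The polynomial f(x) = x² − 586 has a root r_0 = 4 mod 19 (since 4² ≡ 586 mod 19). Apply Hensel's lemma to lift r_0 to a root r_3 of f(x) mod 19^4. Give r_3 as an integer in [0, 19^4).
r_3 = 4317 (mod 130321)

Hensel's recurrence: r_{i+1} = r_i − f(r_i)·(f′(r_i))^{-1} mod 19^{i+2}, with f′(x) = 2x. Iterate:
  r_0 = 4 (mod 19)
  r_1 = 346 (mod 361)
  r_2 = 4317 (mod 6859)
  r_3 = 4317 (mod 130321)
Final: r_3 = 4317, and one checks f(r_3) ≡ 0 mod 19^4.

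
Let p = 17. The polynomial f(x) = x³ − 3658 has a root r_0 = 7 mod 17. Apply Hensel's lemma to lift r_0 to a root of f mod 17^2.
r_1 = 177 (mod 289)

Hensel: r_{i+1} = r_i − f(r_i)/f′(r_i) mod 17^{i+2}, where f′(x) = 3x². Iterate:
  r_0 = 7 (mod 17)
  r_1 = 177 (mod 289)
Final: r = 177 with f(r) ≡ 0 mod 17^2.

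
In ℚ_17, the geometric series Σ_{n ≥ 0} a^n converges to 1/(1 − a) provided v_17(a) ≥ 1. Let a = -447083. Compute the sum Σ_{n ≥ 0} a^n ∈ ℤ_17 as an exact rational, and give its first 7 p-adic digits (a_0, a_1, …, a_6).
Σ a^n = 1/(1 − a) = 1/447084;  first 7 digits = (1, 0, 0, 11, 11, 16, 1)

v_17(a) = 3 ≥ 1, so the series converges in ℤ_17 to 1/(1 − a) = 1/(1 − (-447083)) = 1/447084. Expand this rational in ℤ_17: compute digits iteratively via d_i = x_i mod 17, x_{i+1} = (x_i − d_i)/17. The first 7 digits are (1, 0, 0, 11, 11, 16, 1).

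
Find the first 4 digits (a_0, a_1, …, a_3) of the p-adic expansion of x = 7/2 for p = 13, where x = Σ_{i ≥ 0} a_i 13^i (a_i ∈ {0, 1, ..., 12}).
(a_0, …, a_3) = (10, 6, 6, 6)

v_13(7/2) = 0 (numerator and denominator both coprime to 13), so x ∈ ℤ_13^×. Compute digits iteratively via a_i = x_i mod 13, x_{i+1} = (x_i − a_i)/13, with x_0 = x:
  x_0 = 7/2;  a_0 = 10;  x_1 = (x_0 − 10)/13 = -1/2
  x_1 = -1/2;  a_1 = 6;  x_2 = (x_1 − 6)/13 = -1/2
  x_2 = -1/2;  a_2 = 6;  x_3 = (x_2 − 6)/13 = -1/2
  x_3 = -1/2;  a_3 = 6;  x_4 = (x_3 − 6)/13 = -1/2
Digits: (10, 6, 6, 6).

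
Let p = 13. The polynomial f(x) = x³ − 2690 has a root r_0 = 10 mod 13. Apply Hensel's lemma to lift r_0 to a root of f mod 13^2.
r_1 = 10 (mod 169)

Hensel: r_{i+1} = r_i − f(r_i)/f′(r_i) mod 13^{i+2}, where f′(x) = 3x². Iterate:
  r_0 = 10 (mod 13)
  r_1 = 10 (mod 169)
Final: r = 10 with f(r) ≡ 0 mod 13^2.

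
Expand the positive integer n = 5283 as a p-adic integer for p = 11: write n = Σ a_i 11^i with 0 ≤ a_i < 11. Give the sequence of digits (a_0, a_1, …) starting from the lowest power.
(a_0, a_1, …) = (3, 7, 10, 3)

Repeated division by 11 gives the digits low-to-high: 5283 = 3 + 7·11^1 + 10·11^2 + 3·11^3. Digit sequence: (3, 7, 10, 3).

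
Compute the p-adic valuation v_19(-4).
v_19(-4) = 0

v_19(n) is the largest exponent k such that 19^k divides n. Factor out: -4 = -19^0 · 4. (Sign doesn't affect v_p.) So v_19(-4) = 0.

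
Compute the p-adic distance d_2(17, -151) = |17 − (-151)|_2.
d_2(17, -151) = 1/8

Step 1 — x − y = 17 − (-151) = 168. Step 2 — v_2(168) = 3 (factor: 168 = (2^3 · 21); the sign does not affect v_p). Step 3 — |x − y|_2 = 2^{-3} = 1/8.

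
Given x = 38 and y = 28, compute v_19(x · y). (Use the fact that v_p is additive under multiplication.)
v_19(1064) = 1

v_p(x) = 1 (factor: 38 = 19^1 · 2); v_p(y) = 0 (factor: 28 = 19^0 · 28). Additivity: v_p(xy) = v_p(x) + v_p(y) = 1 + 0 = 1. (Direct check: xy = 1064 = 19^1 · (56).)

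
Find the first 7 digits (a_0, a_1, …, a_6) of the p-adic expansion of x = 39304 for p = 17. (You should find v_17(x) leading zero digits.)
(a_0, …, a_6) = (0, 0, 0, 8, 0, 0, 0)

v_17(39304) = 3, so a_0 = ... = a_2 = 0. Factor out: x = 17^3 · u with u = 8 a unit in ℤ_17. Expand u iteratively via a_{v+i} = u_i mod 17, u_{i+1} = (u_i − a_{v+i})/17:
  u_0 = 8;  a_3 = 8;  u_1 = (u_0 − 8)/17 = 0
  u_1 = 0;  a_4 = 0;  u_2 = (u_1 − 0)/17 = 0
  u_2 = 0;  a_5 = 0;  u_3 = (u_2 − 0)/17 = 0
  u_3 = 0;  a_6 = 0;  u_4 = (u_3 − 0)/17 = 0
Digits: (0, 0, 0, 8, 0, 0, 0).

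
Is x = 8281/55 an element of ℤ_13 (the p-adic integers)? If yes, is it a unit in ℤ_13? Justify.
x ∈ ℤ_13 but not a unit; v_13(x) = 2 > 0

ℤ_13 = {x ∈ ℚ_13 : v_13(x) ≥ 0} and ℤ_13^× = {x ∈ ℤ_13 : v_13(x) = 0}. Here v_13(8281/55) = v_13(num) − v_13(den) = 2; compare against these criteria.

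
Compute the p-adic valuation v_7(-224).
v_7(-224) = 1

v_7(n) is the largest exponent k such that 7^k divides n. Factor out: -224 = -7^1 · 32. (Sign doesn't affect v_p.) So v_7(-224) = 1.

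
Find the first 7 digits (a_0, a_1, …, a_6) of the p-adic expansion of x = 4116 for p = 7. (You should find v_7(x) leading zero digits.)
(a_0, …, a_6) = (0, 0, 0, 5, 1, 0, 0)

v_7(4116) = 3, so a_0 = ... = a_2 = 0. Factor out: x = 7^3 · u with u = 12 a unit in ℤ_7. Expand u iteratively via a_{v+i} = u_i mod 7, u_{i+1} = (u_i − a_{v+i})/7:
  u_0 = 12;  a_3 = 5;  u_1 = (u_0 − 5)/7 = 1
  u_1 = 1;  a_4 = 1;  u_2 = (u_1 − 1)/7 = 0
  u_2 = 0;  a_5 = 0;  u_3 = (u_2 − 0)/7 = 0
  u_3 = 0;  a_6 = 0;  u_4 = (u_3 − 0)/7 = 0
Digits: (0, 0, 0, 5, 1, 0, 0).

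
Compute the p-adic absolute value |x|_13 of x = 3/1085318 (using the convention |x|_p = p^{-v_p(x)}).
|3/1085318|_13 = 28561

Step 1 — compute v_13(x) by factoring powers of 13 out of the numerator and denominator: v_13(3/1085318) = -4. Step 2 — apply |x|_p = p^{-v_p(x)} = 13^{4} = 28561.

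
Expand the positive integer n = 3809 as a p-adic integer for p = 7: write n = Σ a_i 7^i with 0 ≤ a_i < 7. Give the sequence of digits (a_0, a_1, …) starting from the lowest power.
(a_0, a_1, …) = (1, 5, 0, 4, 1)

Repeated division by 7 gives the digits low-to-high: 3809 = 1 + 5·7^1 + 4·7^3 + 1·7^4. Digit sequence: (1, 5, 0, 4, 1).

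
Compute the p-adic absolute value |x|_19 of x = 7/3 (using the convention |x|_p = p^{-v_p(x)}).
|7/3|_19 = 1

Step 1 — compute v_19(x) by factoring powers of 19 out of the numerator and denominator: v_19(7/3) = 0. Step 2 — apply |x|_p = p^{-v_p(x)} = 19^{0} = 1.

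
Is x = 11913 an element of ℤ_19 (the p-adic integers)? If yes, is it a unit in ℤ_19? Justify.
x ∈ ℤ_19 but not a unit; v_19(x) = 2 > 0

ℤ_19 = {x ∈ ℚ_19 : v_19(x) ≥ 0} and ℤ_19^× = {x ∈ ℤ_19 : v_19(x) = 0}. Here v_19(11913) = v_19(num) − v_19(den) = 2; compare against these criteria.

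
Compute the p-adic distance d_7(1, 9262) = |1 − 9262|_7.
d_7(1, 9262) = 1/343

Step 1 — x − y = 1 − 9262 = -9261. Step 2 — v_7(-9261) = 3 (factor: -9261 = −(7^3 · 27); the sign does not affect v_p). Step 3 — |x − y|_7 = 7^{-3} = 1/343.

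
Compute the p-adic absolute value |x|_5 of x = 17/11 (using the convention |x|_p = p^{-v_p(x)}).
|17/11|_5 = 1

Step 1 — compute v_5(x) by factoring powers of 5 out of the numerator and denominator: v_5(17/11) = 0. Step 2 — apply |x|_p = p^{-v_p(x)} = 5^{0} = 1.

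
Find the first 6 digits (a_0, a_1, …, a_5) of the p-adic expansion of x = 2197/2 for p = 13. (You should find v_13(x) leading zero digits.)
(a_0, …, a_5) = (0, 0, 0, 7, 6, 6)

v_13(2197/2) = 3, so a_0 = ... = a_2 = 0. Factor out: x = 13^3 · u with u = 1/2 a unit in ℤ_13. Expand u iteratively via a_{v+i} = u_i mod 13, u_{i+1} = (u_i − a_{v+i})/13:
  u_0 = 1/2;  a_3 = 7;  u_1 = (u_0 − 7)/13 = -1/2
  u_1 = -1/2;  a_4 = 6;  u_2 = (u_1 − 6)/13 = -1/2
  u_2 = -1/2;  a_5 = 6;  u_3 = (u_2 − 6)/13 = -1/2
Digits: (0, 0, 0, 7, 6, 6).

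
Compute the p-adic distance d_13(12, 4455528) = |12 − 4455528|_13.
d_13(12, 4455528) = 1/371293

Step 1 — x − y = 12 − 4455528 = -4455516. Step 2 — v_13(-4455516) = 5 (factor: -4455516 = −(13^5 · 12); the sign does not affect v_p). Step 3 — |x − y|_13 = 13^{-5} = 1/371293.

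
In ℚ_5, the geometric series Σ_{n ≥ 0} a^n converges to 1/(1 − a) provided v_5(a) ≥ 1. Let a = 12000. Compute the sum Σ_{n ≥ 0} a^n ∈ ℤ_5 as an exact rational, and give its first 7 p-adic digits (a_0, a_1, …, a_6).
Σ a^n = 1/(1 − a) = -1/11999;  first 7 digits = (1, 0, 0, 1, 4, 3, 1)

v_5(a) = 3 ≥ 1, so the series converges in ℤ_5 to 1/(1 − a) = 1/(1 − 12000) = -1/11999. Expand this rational in ℤ_5: compute digits iteratively via d_i = x_i mod 5, x_{i+1} = (x_i − d_i)/5. The first 7 digits are (1, 0, 0, 1, 4, 3, 1).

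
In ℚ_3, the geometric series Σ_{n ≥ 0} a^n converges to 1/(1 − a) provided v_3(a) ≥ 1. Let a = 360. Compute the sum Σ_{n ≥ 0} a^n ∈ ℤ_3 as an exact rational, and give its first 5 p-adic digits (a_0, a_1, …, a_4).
Σ a^n = 1/(1 − a) = -1/359;  first 5 digits = (1, 0, 1, 1, 2)

v_3(a) = 2 ≥ 1, so the series converges in ℤ_3 to 1/(1 − a) = 1/(1 − 360) = -1/359. Expand this rational in ℤ_3: compute digits iteratively via d_i = x_i mod 3, x_{i+1} = (x_i − d_i)/3. The first 5 digits are (1, 0, 1, 1, 2).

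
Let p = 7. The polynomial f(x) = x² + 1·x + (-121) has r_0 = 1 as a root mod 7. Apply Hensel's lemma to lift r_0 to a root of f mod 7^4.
r_3 = 1282 (mod 2401)

Hensel: r_{i+1} = r_i − f(r_i)·(f′(r_i))^{-1} mod 7^{i+2}, f′(x) = 2x + 1. Iterate:
  r_0 = 1 (mod 7)
  r_1 = 8 (mod 49)
  r_2 = 253 (mod 343)
  r_3 = 1282 (mod 2401)
Final: r = 1282 satisfies f(r) ≡ 0 mod 7^4.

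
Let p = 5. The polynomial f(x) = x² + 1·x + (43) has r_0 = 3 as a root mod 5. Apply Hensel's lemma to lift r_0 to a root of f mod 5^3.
r_2 = 88 (mod 125)

Hensel: r_{i+1} = r_i − f(r_i)·(f′(r_i))^{-1} mod 5^{i+2}, f′(x) = 2x + 1. Iterate:
  r_0 = 3 (mod 5)
  r_1 = 13 (mod 25)
  r_2 = 88 (mod 125)
Final: r = 88 satisfies f(r) ≡ 0 mod 5^3.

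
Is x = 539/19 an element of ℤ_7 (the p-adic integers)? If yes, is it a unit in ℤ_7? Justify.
x ∈ ℤ_7 but not a unit; v_7(x) = 2 > 0

ℤ_7 = {x ∈ ℚ_7 : v_7(x) ≥ 0} and ℤ_7^× = {x ∈ ℤ_7 : v_7(x) = 0}. Here v_7(539/19) = v_7(num) − v_7(den) = 2; compare against these criteria.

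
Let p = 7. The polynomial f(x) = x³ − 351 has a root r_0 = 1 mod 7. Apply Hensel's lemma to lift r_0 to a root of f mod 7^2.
r_1 = 36 (mod 49)

Hensel: r_{i+1} = r_i − f(r_i)/f′(r_i) mod 7^{i+2}, where f′(x) = 3x². Iterate:
  r_0 = 1 (mod 7)
  r_1 = 36 (mod 49)
Final: r = 36 with f(r) ≡ 0 mod 7^2.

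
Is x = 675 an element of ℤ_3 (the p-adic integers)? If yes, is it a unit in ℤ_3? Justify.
x ∈ ℤ_3 but not a unit; v_3(x) = 3 > 0

ℤ_3 = {x ∈ ℚ_3 : v_3(x) ≥ 0} and ℤ_3^× = {x ∈ ℤ_3 : v_3(x) = 0}. Here v_3(675) = v_3(num) − v_3(den) = 3; compare against these criteria.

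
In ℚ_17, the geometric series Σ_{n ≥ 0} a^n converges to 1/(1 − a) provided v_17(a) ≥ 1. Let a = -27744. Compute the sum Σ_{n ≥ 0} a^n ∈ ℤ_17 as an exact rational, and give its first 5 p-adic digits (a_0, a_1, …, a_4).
Σ a^n = 1/(1 − a) = 1/27745;  first 5 digits = (1, 0, 6, 11, 1)

v_17(a) = 2 ≥ 1, so the series converges in ℤ_17 to 1/(1 − a) = 1/(1 − (-27744)) = 1/27745. Expand this rational in ℤ_17: compute digits iteratively via d_i = x_i mod 17, x_{i+1} = (x_i − d_i)/17. The first 5 digits are (1, 0, 6, 11, 1).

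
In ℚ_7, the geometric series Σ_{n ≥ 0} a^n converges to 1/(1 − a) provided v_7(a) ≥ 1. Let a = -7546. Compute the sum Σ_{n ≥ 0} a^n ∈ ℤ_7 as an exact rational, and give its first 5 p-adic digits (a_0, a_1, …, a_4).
Σ a^n = 1/(1 − a) = 1/7547;  first 5 digits = (1, 0, 0, 6, 3)

v_7(a) = 3 ≥ 1, so the series converges in ℤ_7 to 1/(1 − a) = 1/(1 − (-7546)) = 1/7547. Expand this rational in ℤ_7: compute digits iteratively via d_i = x_i mod 7, x_{i+1} = (x_i − d_i)/7. The first 5 digits are (1, 0, 0, 6, 3).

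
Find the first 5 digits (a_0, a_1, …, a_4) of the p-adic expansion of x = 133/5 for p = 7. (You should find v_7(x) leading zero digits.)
(a_0, …, a_4) = (0, 1, 6, 2, 1)

v_7(133/5) = 1, so a_0 = ... = a_0 = 0. Factor out: x = 7^1 · u with u = 19/5 a unit in ℤ_7. Expand u iteratively via a_{v+i} = u_i mod 7, u_{i+1} = (u_i − a_{v+i})/7:
  u_0 = 19/5;  a_1 = 1;  u_1 = (u_0 − 1)/7 = 2/5
  u_1 = 2/5;  a_2 = 6;  u_2 = (u_1 − 6)/7 = -4/5
  u_2 = -4/5;  a_3 = 2;  u_3 = (u_2 − 2)/7 = -2/5
  u_3 = -2/5;  a_4 = 1;  u_4 = (u_3 − 1)/7 = -1/5
Digits: (0, 1, 6, 2, 1).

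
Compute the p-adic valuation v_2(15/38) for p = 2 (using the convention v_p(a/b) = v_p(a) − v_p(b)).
v_2(15/38) = -1

Factor powers of 2 from the numerator and denominator of the reduced fraction: 15 = 2^0 · 15 and 38 = 2^1 · 19. Apply v_p(a/b) = v_p(a) − v_p(b): v_2(15/38) = 0 − 1 = -1.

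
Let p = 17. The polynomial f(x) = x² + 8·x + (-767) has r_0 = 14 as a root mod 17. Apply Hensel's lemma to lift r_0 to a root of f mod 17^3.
r_2 = 99 (mod 4913)

Hensel: r_{i+1} = r_i − f(r_i)·(f′(r_i))^{-1} mod 17^{i+2}, f′(x) = 2x + 8. Iterate:
  r_0 = 14 (mod 17)
  r_1 = 99 (mod 289)
  r_2 = 99 (mod 4913)
Final: r = 99 satisfies f(r) ≡ 0 mod 17^3.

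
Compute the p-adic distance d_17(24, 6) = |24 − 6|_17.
d_17(24, 6) = 1

Step 1 — x − y = 24 − 6 = 18. Step 2 — v_17(18) = 0 (factor: 18 = (17^0 · 18); the sign does not affect v_p). Step 3 — |x − y|_17 = 17^{0} = 1.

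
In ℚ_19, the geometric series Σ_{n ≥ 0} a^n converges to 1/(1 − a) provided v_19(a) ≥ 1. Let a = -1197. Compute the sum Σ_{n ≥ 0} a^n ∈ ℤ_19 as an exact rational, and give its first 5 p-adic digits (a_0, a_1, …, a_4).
Σ a^n = 1/(1 − a) = 1/1198;  first 5 digits = (1, 13, 13, 11, 2)

v_19(a) = 1 ≥ 1, so the series converges in ℤ_19 to 1/(1 − a) = 1/(1 − (-1197)) = 1/1198. Expand this rational in ℤ_19: compute digits iteratively via d_i = x_i mod 19, x_{i+1} = (x_i − d_i)/19. The first 5 digits are (1, 13, 13, 11, 2).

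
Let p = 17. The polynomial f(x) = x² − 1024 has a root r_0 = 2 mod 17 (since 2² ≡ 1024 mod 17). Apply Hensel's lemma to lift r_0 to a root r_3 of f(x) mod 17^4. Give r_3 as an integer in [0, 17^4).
r_3 = 83489 (mod 83521)

Hensel's recurrence: r_{i+1} = r_i − f(r_i)·(f′(r_i))^{-1} mod 17^{i+2}, with f′(x) = 2x. Iterate:
  r_0 = 2 (mod 17)
  r_1 = 257 (mod 289)
  r_2 = 4881 (mod 4913)
  r_3 = 83489 (mod 83521)
Final: r_3 = 83489, and one checks f(r_3) ≡ 0 mod 17^4.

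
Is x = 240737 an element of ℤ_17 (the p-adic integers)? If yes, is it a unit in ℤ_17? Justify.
x ∈ ℤ_17 but not a unit; v_17(x) = 3 > 0

ℤ_17 = {x ∈ ℚ_17 : v_17(x) ≥ 0} and ℤ_17^× = {x ∈ ℤ_17 : v_17(x) = 0}. Here v_17(240737) = v_17(num) − v_17(den) = 3; compare against these criteria.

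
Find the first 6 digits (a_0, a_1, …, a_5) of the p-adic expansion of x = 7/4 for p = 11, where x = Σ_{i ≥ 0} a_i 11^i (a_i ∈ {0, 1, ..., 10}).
(a_0, …, a_5) = (10, 2, 8, 2, 8, 2)

v_11(7/4) = 0 (numerator and denominator both coprime to 11), so x ∈ ℤ_11^×. Compute digits iteratively via a_i = x_i mod 11, x_{i+1} = (x_i − a_i)/11, with x_0 = x:
  x_0 = 7/4;  a_0 = 10;  x_1 = (x_0 − 10)/11 = -3/4
  x_1 = -3/4;  a_1 = 2;  x_2 = (x_1 − 2)/11 = -1/4
  x_2 = -1/4;  a_2 = 8;  x_3 = (x_2 − 8)/11 = -3/4
  x_3 = -3/4;  a_3 = 2;  x_4 = (x_3 − 2)/11 = -1/4
  x_4 = -1/4;  a_4 = 8;  x_5 = (x_4 − 8)/11 = -3/4
  x_5 = -3/4;  a_5 = 2;  x_6 = (x_5 − 2)/11 = -1/4
Digits: (10, 2, 8, 2, 8, 2).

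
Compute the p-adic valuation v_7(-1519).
v_7(-1519) = 2

v_7(n) is the largest exponent k such that 7^k divides n. Factor out: -1519 = -7^2 · 31. (Sign doesn't affect v_p.) So v_7(-1519) = 2.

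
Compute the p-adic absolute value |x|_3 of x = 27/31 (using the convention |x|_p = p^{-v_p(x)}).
|27/31|_3 = 1/27

Step 1 — compute v_3(x) by factoring powers of 3 out of the numerator and denominator: v_3(27/31) = 3. Step 2 — apply |x|_p = p^{-v_p(x)} = 3^{-3} = 1/27.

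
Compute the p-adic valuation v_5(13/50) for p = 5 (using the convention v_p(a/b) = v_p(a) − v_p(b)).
v_5(13/50) = -2

Factor powers of 5 from the numerator and denominator of the reduced fraction: 13 = 5^0 · 13 and 50 = 5^2 · 2. Apply v_p(a/b) = v_p(a) − v_p(b): v_5(13/50) = 0 − 2 = -2.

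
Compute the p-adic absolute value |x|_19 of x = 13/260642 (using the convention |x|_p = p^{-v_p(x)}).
|13/260642|_19 = 130321

Step 1 — compute v_19(x) by factoring powers of 19 out of the numerator and denominator: v_19(13/260642) = -4. Step 2 — apply |x|_p = p^{-v_p(x)} = 19^{4} = 130321.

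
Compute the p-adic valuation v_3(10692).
v_3(10692) = 5

v_3(n) is the largest exponent k such that 3^k divides n. Factor out: 10692 = 3^5 · 44. (Sign doesn't affect v_p.) So v_3(10692) = 5.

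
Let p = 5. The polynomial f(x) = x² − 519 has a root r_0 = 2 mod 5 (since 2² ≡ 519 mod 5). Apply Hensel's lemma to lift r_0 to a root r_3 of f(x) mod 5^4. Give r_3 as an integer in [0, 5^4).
r_3 = 262 (mod 625)

Hensel's recurrence: r_{i+1} = r_i − f(r_i)·(f′(r_i))^{-1} mod 5^{i+2}, with f′(x) = 2x. Iterate:
  r_0 = 2 (mod 5)
  r_1 = 12 (mod 25)
  r_2 = 12 (mod 125)
  r_3 = 262 (mod 625)
Final: r_3 = 262, and one checks f(r_3) ≡ 0 mod 5^4.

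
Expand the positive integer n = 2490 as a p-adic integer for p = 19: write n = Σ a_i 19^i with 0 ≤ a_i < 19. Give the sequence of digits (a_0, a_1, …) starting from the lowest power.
(a_0, a_1, …) = (1, 17, 6)

Repeated division by 19 gives the digits low-to-high: 2490 = 1 + 17·19^1 + 6·19^2. Digit sequence: (1, 17, 6).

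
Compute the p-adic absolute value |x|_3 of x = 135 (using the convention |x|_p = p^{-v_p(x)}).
|135|_3 = 1/27

Step 1 — compute v_3(x) by factoring powers of 3 out of the numerator and denominator: v_3(135) = 3. Step 2 — apply |x|_p = p^{-v_p(x)} = 3^{-3} = 1/27.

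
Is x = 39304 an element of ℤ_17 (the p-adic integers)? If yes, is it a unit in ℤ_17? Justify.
x ∈ ℤ_17 but not a unit; v_17(x) = 3 > 0

ℤ_17 = {x ∈ ℚ_17 : v_17(x) ≥ 0} and ℤ_17^× = {x ∈ ℤ_17 : v_17(x) = 0}. Here v_17(39304) = v_17(num) − v_17(den) = 3; compare against these criteria.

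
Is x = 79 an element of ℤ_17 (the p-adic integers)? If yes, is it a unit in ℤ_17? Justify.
x ∈ ℤ_17^× (unit); v_17(x) = 0

ℤ_17 = {x ∈ ℚ_17 : v_17(x) ≥ 0} and ℤ_17^× = {x ∈ ℤ_17 : v_17(x) = 0}. Here v_17(79) = v_17(num) − v_17(den) = 0; compare against these criteria.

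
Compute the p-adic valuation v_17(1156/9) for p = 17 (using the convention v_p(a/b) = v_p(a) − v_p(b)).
v_17(1156/9) = 2

Factor powers of 17 from the numerator and denominator of the reduced fraction: 1156 = 17^2 · 4 and 9 = 17^0 · 9. Apply v_p(a/b) = v_p(a) − v_p(b): v_17(1156/9) = 2 − 0 = 2.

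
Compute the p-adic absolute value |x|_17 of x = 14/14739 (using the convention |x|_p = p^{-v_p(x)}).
|14/14739|_17 = 4913

Step 1 — compute v_17(x) by factoring powers of 17 out of the numerator and denominator: v_17(14/14739) = -3. Step 2 — apply |x|_p = p^{-v_p(x)} = 17^{3} = 4913.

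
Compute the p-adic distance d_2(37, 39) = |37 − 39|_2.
d_2(37, 39) = 1/2

Step 1 — x − y = 37 − 39 = -2. Step 2 — v_2(-2) = 1 (factor: -2 = −(2^1 · 1); the sign does not affect v_p). Step 3 — |x − y|_2 = 2^{-1} = 1/2.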